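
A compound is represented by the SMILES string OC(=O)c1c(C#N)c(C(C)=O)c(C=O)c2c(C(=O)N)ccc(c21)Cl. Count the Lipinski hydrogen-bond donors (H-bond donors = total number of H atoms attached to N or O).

3

Donors: find every N or O and count the H atoms it carries.
  atom 1 (O): bond orders sum to 1 → 1 H
  atom 3 (O): bond orders sum to 2 → 0 H
  atom 7 (N): bond orders sum to 3 → 0 H
  atom 11 (O): bond orders sum to 2 → 0 H
  atom 14 (O): bond orders sum to 2 → 0 H
  atom 18 (O): bond orders sum to 2 → 0 H
  atom 19 (N): bond orders sum to 1 → 2 H
Lipinski HBD = 3.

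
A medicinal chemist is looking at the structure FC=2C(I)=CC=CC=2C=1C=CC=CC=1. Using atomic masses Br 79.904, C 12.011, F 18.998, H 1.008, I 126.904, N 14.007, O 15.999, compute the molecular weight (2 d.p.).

First, the molecular formula is C12H8FI (counting implicit H from valence).
  C: 12 × 12.011 = 144.132
  F: 1 × 18.998 = 18.998
  H: 8 × 1.008 = 8.064
  I: 1 × 126.904 = 126.904
Sum: 12×12.011 + 1×18.998 + 8×1.008 + 1×126.904 = 298.098 → 298.10 g/mol.

298.10 g/mol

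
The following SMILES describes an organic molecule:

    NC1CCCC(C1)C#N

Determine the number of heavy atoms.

Every atom symbol written in the SMILES (organic subset) is one heavy atom; implicit H are not written.
Heavy atoms by element → C:7, N:2.
Total: 9.

9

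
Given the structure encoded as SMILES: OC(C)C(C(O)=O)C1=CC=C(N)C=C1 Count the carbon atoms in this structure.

Count every carbon token in the SMILES (each C, including those in ring-closure positions and inside branches).
Carbon count: 10.

10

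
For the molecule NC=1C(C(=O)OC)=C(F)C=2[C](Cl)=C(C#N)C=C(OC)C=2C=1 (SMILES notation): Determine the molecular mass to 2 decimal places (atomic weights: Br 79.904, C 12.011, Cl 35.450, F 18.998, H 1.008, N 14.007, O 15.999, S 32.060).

308.69 g/mol

First, the molecular formula is C14H10ClFN2O3 (counting implicit H from valence).
  C: 14 × 12.011 = 168.154
  Cl: 1 × 35.450 = 35.450
  F: 1 × 18.998 = 18.998
  H: 10 × 1.008 = 10.080
  N: 2 × 14.007 = 28.014
  O: 3 × 15.999 = 47.997
Sum: 14×12.011 + 1×35.450 + 1×18.998 + 10×1.008 + 2×14.007 + 3×15.999 = 308.693 → 308.69 g/mol.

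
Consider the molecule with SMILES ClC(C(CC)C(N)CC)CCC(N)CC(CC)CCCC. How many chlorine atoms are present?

Scan the SMILES for Cl atoms (remember two-letter symbols like Cl and Br are single atoms).
Chlorine count: 1.

1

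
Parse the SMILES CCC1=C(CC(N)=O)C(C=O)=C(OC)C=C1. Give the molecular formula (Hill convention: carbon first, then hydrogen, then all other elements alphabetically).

C12H15NO3

Walk through each heavy atom and fill implicit hydrogens from standard valence (C 4, N 3, O 2, S 2, halogen 1):
  atom 1: C, bond orders sum to 1 (valence 4) → 3 H
  atom 2: C, bond orders sum to 2 (valence 4) → 2 H
  atom 3: C, bond orders sum to 4 (valence 4) → 0 H
  atom 4: C, bond orders sum to 4 (valence 4) → 0 H
  atom 5: C, bond orders sum to 2 (valence 4) → 2 H
  atom 6: C, bond orders sum to 4 (valence 4) → 0 H
  atom 7: N, bond orders sum to 1 (valence 3) → 2 H
  atom 8: O, bond orders sum to 2 (valence 2) → 0 H
  atom 9: C, bond orders sum to 4 (valence 4) → 0 H
  atom 10: C, bond orders sum to 3 (valence 4) → 1 H
  atom 11: O, bond orders sum to 2 (valence 2) → 0 H
  atom 12: C, bond orders sum to 4 (valence 4) → 0 H
  atom 13: O, bond orders sum to 2 (valence 2) → 0 H
  atom 14: C, bond orders sum to 1 (valence 4) → 3 H
  atom 15: C, bond orders sum to 3 (valence 4) → 1 H
  atom 16: C, bond orders sum to 3 (valence 4) → 1 H
Totals → C:12, H:15, N:1, O:3.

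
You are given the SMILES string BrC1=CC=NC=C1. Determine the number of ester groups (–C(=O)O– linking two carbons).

0

Scan the SMILES for the ester motif — none present.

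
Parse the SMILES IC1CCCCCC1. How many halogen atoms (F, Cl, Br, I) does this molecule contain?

Halogen atoms appear at heavy-atom position 1 (1×I).
Halogen count: 1.

1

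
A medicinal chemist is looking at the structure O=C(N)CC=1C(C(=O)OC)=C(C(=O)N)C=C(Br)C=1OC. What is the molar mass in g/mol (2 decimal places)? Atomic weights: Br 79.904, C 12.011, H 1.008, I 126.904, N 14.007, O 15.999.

345.15 g/mol

First, the molecular formula is C12H13BrN2O5 (counting implicit H from valence).
  Br: 1 × 79.904 = 79.904
  C: 12 × 12.011 = 144.132
  H: 13 × 1.008 = 13.104
  N: 2 × 14.007 = 28.014
  O: 5 × 15.999 = 79.995
Sum: 1×79.904 + 12×12.011 + 13×1.008 + 2×14.007 + 5×15.999 = 345.149 → 345.15 g/mol.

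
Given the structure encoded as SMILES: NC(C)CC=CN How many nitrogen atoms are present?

Scan the SMILES for N atoms (remember two-letter symbols like Cl and Br are single atoms).
Nitrogen count: 2.

2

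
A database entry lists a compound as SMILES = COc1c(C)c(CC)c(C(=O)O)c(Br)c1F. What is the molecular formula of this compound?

Walk through each heavy atom and fill implicit hydrogens from standard valence (C 4, N 3, O 2, S 2, halogen 1); for lowercase aromatic atoms, an aromatic c carries 1 H when it has two neighbours and 0 H with three, and aromatic n carries 0 H:
  atom 1: C, bond orders sum to 1 (valence 4) → 3 H
  atom 2: O, bond orders sum to 2 (valence 2) → 0 H
  atom 3: aromatic c, 3 neighbours → 0 H
  atom 4: aromatic c, 3 neighbours → 0 H
  atom 5: C, bond orders sum to 1 (valence 4) → 3 H
  atom 6: aromatic c, 3 neighbours → 0 H
  atom 7: C, bond orders sum to 2 (valence 4) → 2 H
  atom 8: C, bond orders sum to 1 (valence 4) → 3 H
  atom 9: aromatic c, 3 neighbours → 0 H
  atom 10: C, bond orders sum to 4 (valence 4) → 0 H
  atom 11: O, bond orders sum to 2 (valence 2) → 0 H
  atom 12: O, bond orders sum to 1 (valence 2) → 1 H
  atom 13: aromatic c, 3 neighbours → 0 H
  atom 14: Br (halogen, monovalent) → 0 H
  atom 15: aromatic c, 3 neighbours → 0 H
  atom 16: F (halogen, monovalent) → 0 H
Totals → C:11, H:12, Br:1, F:1, O:3.
In Hill order: C11H12BrFO3.

C11H12BrFO3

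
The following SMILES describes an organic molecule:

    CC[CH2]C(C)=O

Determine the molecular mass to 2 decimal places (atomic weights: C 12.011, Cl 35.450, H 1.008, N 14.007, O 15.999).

First, the molecular formula is C5H10O (counting implicit H from valence).
  C: 5 × 12.011 = 60.055
  H: 10 × 1.008 = 10.080
  O: 1 × 15.999 = 15.999
Sum: 5×12.011 + 10×1.008 + 1×15.999 = 86.134 → 86.13 g/mol.

86.13 g/mol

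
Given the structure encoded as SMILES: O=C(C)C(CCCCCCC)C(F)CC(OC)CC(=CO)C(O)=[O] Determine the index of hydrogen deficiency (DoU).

3

Degree of unsaturation = (number of rings) + (number of π bonds).
Ring closures in the SMILES: 0.
π bonds: 3 double bonds (each 1 DoU) → 3 DoU from unsaturation.
Total DoU = 0 + 3 = 3.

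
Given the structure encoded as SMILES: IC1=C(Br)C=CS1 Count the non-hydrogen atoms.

Every atom symbol written in the SMILES (organic subset) is one heavy atom; implicit H are not written.
Heavy atoms by element → Br:1, C:4, I:1, S:1.
Total: 7.

7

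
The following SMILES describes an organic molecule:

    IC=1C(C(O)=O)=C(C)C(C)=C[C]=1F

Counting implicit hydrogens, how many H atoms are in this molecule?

Walk through each heavy atom and fill implicit hydrogens from standard valence (C 4, N 3, O 2, S 2, halogen 1):
  atom 1: I (halogen, monovalent) → 0 H
  atom 2: C, bond orders sum to 4 (valence 4) → 0 H
  atom 3: C, bond orders sum to 4 (valence 4) → 0 H
  atom 4: C, bond orders sum to 4 (valence 4) → 0 H
  atom 5: O, bond orders sum to 1 (valence 2) → 1 H
  atom 6: O, bond orders sum to 2 (valence 2) → 0 H
  atom 7: C, bond orders sum to 4 (valence 4) → 0 H
  atom 8: C, bond orders sum to 1 (valence 4) → 3 H
  atom 9: C, bond orders sum to 4 (valence 4) → 0 H
  atom 10: C, bond orders sum to 1 (valence 4) → 3 H
  atom 11: C, bond orders sum to 3 (valence 4) → 1 H
  atom 12: C with explicit H count 0
  atom 13: F (halogen, monovalent) → 0 H
Total hydrogens: 8.

8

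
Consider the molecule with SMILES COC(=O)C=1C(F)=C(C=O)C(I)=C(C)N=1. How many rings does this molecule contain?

In SMILES, each pair of matching ring-closure digits denotes one ring-closing bond; the number of such bonds equals the number of independent rings.
Ring-closure bonds here: 1.

1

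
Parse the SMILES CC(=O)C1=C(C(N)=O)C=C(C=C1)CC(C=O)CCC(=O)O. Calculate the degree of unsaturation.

8

Degree of unsaturation = (number of rings) + (number of π bonds).
Ring closures in the SMILES: 1.
π bonds: 7 double bonds (each 1 DoU) → 7 DoU from unsaturation.
Total DoU = 1 + 7 = 8.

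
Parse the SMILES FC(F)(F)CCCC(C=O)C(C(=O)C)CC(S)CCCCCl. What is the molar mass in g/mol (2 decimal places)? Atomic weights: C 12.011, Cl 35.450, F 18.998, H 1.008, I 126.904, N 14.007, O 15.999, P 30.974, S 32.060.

First, the molecular formula is C15H24ClF3O2S (counting implicit H from valence).
  C: 15 × 12.011 = 180.165
  Cl: 1 × 35.450 = 35.450
  F: 3 × 18.998 = 56.994
  H: 24 × 1.008 = 24.192
  O: 2 × 15.999 = 31.998
  S: 1 × 32.060 = 32.060
Sum: 15×12.011 + 1×35.450 + 3×18.998 + 24×1.008 + 2×15.999 + 1×32.060 = 360.859 → 360.86 g/mol.

360.86 g/mol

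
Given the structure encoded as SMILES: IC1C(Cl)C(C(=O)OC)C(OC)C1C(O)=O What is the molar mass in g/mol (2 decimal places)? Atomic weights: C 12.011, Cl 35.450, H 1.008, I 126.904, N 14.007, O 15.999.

First, the molecular formula is C9H12ClIO5 (counting implicit H from valence).
  C: 9 × 12.011 = 108.099
  Cl: 1 × 35.450 = 35.450
  H: 12 × 1.008 = 12.096
  I: 1 × 126.904 = 126.904
  O: 5 × 15.999 = 79.995
Sum: 9×12.011 + 1×35.450 + 12×1.008 + 1×126.904 + 5×15.999 = 362.544 → 362.54 g/mol.

362.54 g/mol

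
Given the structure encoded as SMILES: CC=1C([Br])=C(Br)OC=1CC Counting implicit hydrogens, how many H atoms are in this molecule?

8

Walk through each heavy atom and fill implicit hydrogens from standard valence (C 4, N 3, O 2, S 2, halogen 1):
  atom 1: C, bond orders sum to 1 (valence 4) → 3 H
  atom 2: C, bond orders sum to 4 (valence 4) → 0 H
  atom 3: C, bond orders sum to 4 (valence 4) → 0 H
  atom 4: Br with explicit H count 0
  atom 5: C, bond orders sum to 4 (valence 4) → 0 H
  atom 6: Br (halogen, monovalent) → 0 H
  atom 7: O, bond orders sum to 2 (valence 2) → 0 H
  atom 8: C, bond orders sum to 4 (valence 4) → 0 H
  atom 9: C, bond orders sum to 2 (valence 4) → 2 H
  atom 10: C, bond orders sum to 1 (valence 4) → 3 H
Total hydrogens: 8.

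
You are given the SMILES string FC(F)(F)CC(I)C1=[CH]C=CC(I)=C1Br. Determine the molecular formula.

C9H6BrF3I2

Walk through each heavy atom and fill implicit hydrogens from standard valence (C 4, N 3, O 2, S 2, halogen 1):
  atom 1: F (halogen, monovalent) → 0 H
  atom 2: C, bond orders sum to 4 (valence 4) → 0 H
  atom 3: F (halogen, monovalent) → 0 H
  atom 4: F (halogen, monovalent) → 0 H
  atom 5: C, bond orders sum to 2 (valence 4) → 2 H
  atom 6: C, bond orders sum to 3 (valence 4) → 1 H
  atom 7: I (halogen, monovalent) → 0 H
  atom 8: C, bond orders sum to 4 (valence 4) → 0 H
  atom 9: C with explicit H count 1
  atom 10: C, bond orders sum to 3 (valence 4) → 1 H
  atom 11: C, bond orders sum to 3 (valence 4) → 1 H
  atom 12: C, bond orders sum to 4 (valence 4) → 0 H
  atom 13: I (halogen, monovalent) → 0 H
  atom 14: C, bond orders sum to 4 (valence 4) → 0 H
  atom 15: Br (halogen, monovalent) → 0 H
Totals → C:9, H:6, Br:1, F:3, I:2.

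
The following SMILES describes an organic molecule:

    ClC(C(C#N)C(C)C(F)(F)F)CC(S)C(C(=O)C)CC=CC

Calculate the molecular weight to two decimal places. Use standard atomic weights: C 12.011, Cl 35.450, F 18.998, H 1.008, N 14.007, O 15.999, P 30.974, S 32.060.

355.84 g/mol

First, the molecular formula is C15H21ClF3NOS (counting implicit H from valence).
  C: 15 × 12.011 = 180.165
  Cl: 1 × 35.450 = 35.450
  F: 3 × 18.998 = 56.994
  H: 21 × 1.008 = 21.168
  N: 1 × 14.007 = 14.007
  O: 1 × 15.999 = 15.999
  S: 1 × 32.060 = 32.060
Sum: 15×12.011 + 1×35.450 + 3×18.998 + 21×1.008 + 1×14.007 + 1×15.999 + 1×32.060 = 355.843 → 355.84 g/mol.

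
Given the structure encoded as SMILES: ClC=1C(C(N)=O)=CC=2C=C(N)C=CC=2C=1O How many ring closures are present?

In SMILES, each pair of matching ring-closure digits denotes one ring-closing bond; the number of such bonds equals the number of independent rings.
Ring-closure bonds here: 2.

2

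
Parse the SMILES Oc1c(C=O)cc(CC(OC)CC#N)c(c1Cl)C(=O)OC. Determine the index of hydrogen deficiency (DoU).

8

Molecular formula: C14H14ClNO5.
DoU = (2C + 2 + N − H − X) / 2, where X is the halogen count and O/S are ignored.
    = (2·14 + 2 + 1 − 14 − 1) / 2 = 16 / 2 = 8.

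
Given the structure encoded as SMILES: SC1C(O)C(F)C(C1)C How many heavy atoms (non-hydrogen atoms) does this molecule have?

9

Every atom symbol written in the SMILES (organic subset) is one heavy atom; implicit H are not written.
Heavy atoms by element → C:6, F:1, O:1, S:1.
Total: 9.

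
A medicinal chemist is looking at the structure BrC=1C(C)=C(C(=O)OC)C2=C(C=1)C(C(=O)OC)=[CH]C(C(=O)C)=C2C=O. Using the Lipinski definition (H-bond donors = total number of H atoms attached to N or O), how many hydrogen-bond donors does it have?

Donors: find every N or O and count the H atoms it carries.
  atom 7 (O): bond orders sum to 2 → 0 H
  atom 8 (O): bond orders sum to 2 → 0 H
  atom 15 (O): bond orders sum to 2 → 0 H
  atom 16 (O): bond orders sum to 2 → 0 H
  atom 21 (O): bond orders sum to 2 → 0 H
  atom 25 (O): bond orders sum to 2 → 0 H
Lipinski HBD = 0.

0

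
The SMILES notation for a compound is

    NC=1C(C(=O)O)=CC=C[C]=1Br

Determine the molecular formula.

Walk through each heavy atom and fill implicit hydrogens from standard valence (C 4, N 3, O 2, S 2, halogen 1):
  atom 1: N, bond orders sum to 1 (valence 3) → 2 H
  atom 2: C, bond orders sum to 4 (valence 4) → 0 H
  atom 3: C, bond orders sum to 4 (valence 4) → 0 H
  atom 4: C, bond orders sum to 4 (valence 4) → 0 H
  atom 5: O, bond orders sum to 2 (valence 2) → 0 H
  atom 6: O, bond orders sum to 1 (valence 2) → 1 H
  atom 7: C, bond orders sum to 3 (valence 4) → 1 H
  atom 8: C, bond orders sum to 3 (valence 4) → 1 H
  atom 9: C, bond orders sum to 3 (valence 4) → 1 H
  atom 10: C with explicit H count 0
  atom 11: Br (halogen, monovalent) → 0 H
Totals → C:7, H:6, Br:1, N:1, O:2.

C7H6BrNO2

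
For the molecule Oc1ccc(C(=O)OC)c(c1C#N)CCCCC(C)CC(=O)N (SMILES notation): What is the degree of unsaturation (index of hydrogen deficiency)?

8

Molecular formula: C17H22N2O4.
DoU = (2C + 2 + N − H − X) / 2, where X is the halogen count and O/S are ignored.
    = (2·17 + 2 + 2 − 22 − 0) / 2 = 16 / 2 = 8.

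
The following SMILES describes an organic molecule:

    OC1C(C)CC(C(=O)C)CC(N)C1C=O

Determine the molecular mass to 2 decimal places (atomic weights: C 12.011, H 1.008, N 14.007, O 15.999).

First, the molecular formula is C11H19NO3 (counting implicit H from valence).
  C: 11 × 12.011 = 132.121
  H: 19 × 1.008 = 19.152
  N: 1 × 14.007 = 14.007
  O: 3 × 15.999 = 47.997
Sum: 11×12.011 + 19×1.008 + 1×14.007 + 3×15.999 = 213.277 → 213.28 g/mol.

213.28 g/mol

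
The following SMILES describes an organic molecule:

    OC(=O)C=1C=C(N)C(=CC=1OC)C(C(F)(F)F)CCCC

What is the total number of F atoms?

3

Scan the SMILES for F atoms (remember two-letter symbols like Cl and Br are single atoms).
Fluorine count: 3.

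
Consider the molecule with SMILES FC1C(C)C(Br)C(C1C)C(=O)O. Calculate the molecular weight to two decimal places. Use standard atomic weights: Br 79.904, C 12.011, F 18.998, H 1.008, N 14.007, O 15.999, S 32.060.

239.08 g/mol

First, the molecular formula is C8H12BrFO2 (counting implicit H from valence).
  Br: 1 × 79.904 = 79.904
  C: 8 × 12.011 = 96.088
  F: 1 × 18.998 = 18.998
  H: 12 × 1.008 = 12.096
  O: 2 × 15.999 = 31.998
Sum: 1×79.904 + 8×12.011 + 1×18.998 + 12×1.008 + 2×15.999 = 239.084 → 239.08 g/mol.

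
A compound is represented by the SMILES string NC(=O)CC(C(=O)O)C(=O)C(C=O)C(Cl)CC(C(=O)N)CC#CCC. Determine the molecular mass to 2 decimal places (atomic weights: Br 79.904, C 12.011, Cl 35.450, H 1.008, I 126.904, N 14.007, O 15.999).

First, the molecular formula is C16H21ClN2O6 (counting implicit H from valence).
  C: 16 × 12.011 = 192.176
  Cl: 1 × 35.450 = 35.450
  H: 21 × 1.008 = 21.168
  N: 2 × 14.007 = 28.014
  O: 6 × 15.999 = 95.994
Sum: 16×12.011 + 1×35.450 + 21×1.008 + 2×14.007 + 6×15.999 = 372.802 → 372.80 g/mol.

372.80 g/mol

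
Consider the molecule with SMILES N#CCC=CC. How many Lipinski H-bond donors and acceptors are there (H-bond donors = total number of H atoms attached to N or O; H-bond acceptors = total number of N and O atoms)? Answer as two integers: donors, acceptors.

0, 1

Donors: find every N or O and count the H atoms it carries.
  atom 1 (N): bond orders sum to 3 → 0 H
Lipinski HBD = 0.
Acceptors: N atoms = 1, O atoms = 0 → HBA = 1.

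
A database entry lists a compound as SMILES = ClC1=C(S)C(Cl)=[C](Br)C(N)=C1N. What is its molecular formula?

Walk through each heavy atom and fill implicit hydrogens from standard valence (C 4, N 3, O 2, S 2, halogen 1):
  atom 1: Cl (halogen, monovalent) → 0 H
  atom 2: C, bond orders sum to 4 (valence 4) → 0 H
  atom 3: C, bond orders sum to 4 (valence 4) → 0 H
  atom 4: S, bond orders sum to 1 (valence 2) → 1 H
  atom 5: C, bond orders sum to 4 (valence 4) → 0 H
  atom 6: Cl (halogen, monovalent) → 0 H
  atom 7: C with explicit H count 0
  atom 8: Br (halogen, monovalent) → 0 H
  atom 9: C, bond orders sum to 4 (valence 4) → 0 H
  atom 10: N, bond orders sum to 1 (valence 3) → 2 H
  atom 11: C, bond orders sum to 4 (valence 4) → 0 H
  atom 12: N, bond orders sum to 1 (valence 3) → 2 H
Totals → C:6, H:5, Br:1, Cl:2, N:2, S:1.
In Hill order: C6H5BrCl2N2S.

C6H5BrCl2N2S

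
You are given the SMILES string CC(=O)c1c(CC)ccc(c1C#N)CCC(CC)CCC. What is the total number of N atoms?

Scan the SMILES for N atoms (remember two-letter symbols like Cl and Br are single atoms).
Nitrogen count: 1.

1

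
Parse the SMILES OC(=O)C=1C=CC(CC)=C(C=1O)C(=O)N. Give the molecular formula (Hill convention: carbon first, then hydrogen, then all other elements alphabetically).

Walk through each heavy atom and fill implicit hydrogens from standard valence (C 4, N 3, O 2, S 2, halogen 1):
  atom 1: O, bond orders sum to 1 (valence 2) → 1 H
  atom 2: C, bond orders sum to 4 (valence 4) → 0 H
  atom 3: O, bond orders sum to 2 (valence 2) → 0 H
  atom 4: C, bond orders sum to 4 (valence 4) → 0 H
  atom 5: C, bond orders sum to 3 (valence 4) → 1 H
  atom 6: C, bond orders sum to 3 (valence 4) → 1 H
  atom 7: C, bond orders sum to 4 (valence 4) → 0 H
  atom 8: C, bond orders sum to 2 (valence 4) → 2 H
  atom 9: C, bond orders sum to 1 (valence 4) → 3 H
  atom 10: C, bond orders sum to 4 (valence 4) → 0 H
  atom 11: C, bond orders sum to 4 (valence 4) → 0 H
  atom 12: O, bond orders sum to 1 (valence 2) → 1 H
  atom 13: C, bond orders sum to 4 (valence 4) → 0 H
  atom 14: O, bond orders sum to 2 (valence 2) → 0 H
  atom 15: N, bond orders sum to 1 (valence 3) → 2 H
Totals → C:10, H:11, N:1, O:4.

C10H11NO4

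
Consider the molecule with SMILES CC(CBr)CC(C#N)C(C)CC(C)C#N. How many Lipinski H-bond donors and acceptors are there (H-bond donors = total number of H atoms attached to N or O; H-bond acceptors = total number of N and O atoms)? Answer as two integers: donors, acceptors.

Donors: find every N or O and count the H atoms it carries.
  atom 8 (N): bond orders sum to 3 → 0 H
  atom 15 (N): bond orders sum to 3 → 0 H
Lipinski HBD = 0.
Acceptors: N atoms = 2, O atoms = 0 → HBA = 2.

0, 2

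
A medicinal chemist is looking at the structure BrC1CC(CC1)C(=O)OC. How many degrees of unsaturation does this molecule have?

Molecular formula: C7H11BrO2.
DoU = (2C + 2 + N − H − X) / 2, where X is the halogen count and O/S are ignored.
    = (2·7 + 2 + 0 − 11 − 1) / 2 = 4 / 2 = 2.

2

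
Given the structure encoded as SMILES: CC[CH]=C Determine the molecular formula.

Walk through each heavy atom and fill implicit hydrogens from standard valence (C 4, N 3, O 2, S 2, halogen 1):
  atom 1: C, bond orders sum to 1 (valence 4) → 3 H
  atom 2: C, bond orders sum to 2 (valence 4) → 2 H
  atom 3: C with explicit H count 1
  atom 4: C, bond orders sum to 2 (valence 4) → 2 H
Totals → C:4, H:8.

C4H8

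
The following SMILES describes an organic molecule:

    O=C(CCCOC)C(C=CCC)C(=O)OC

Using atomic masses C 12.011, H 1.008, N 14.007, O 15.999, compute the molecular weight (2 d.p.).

First, the molecular formula is C12H20O4 (counting implicit H from valence).
  C: 12 × 12.011 = 144.132
  H: 20 × 1.008 = 20.160
  O: 4 × 15.999 = 63.996
Sum: 12×12.011 + 20×1.008 + 4×15.999 = 228.288 → 228.29 g/mol.

228.29 g/mol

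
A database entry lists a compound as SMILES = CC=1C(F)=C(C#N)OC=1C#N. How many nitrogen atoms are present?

2

Scan the SMILES for N atoms (remember two-letter symbols like Cl and Br are single atoms).
Nitrogen count: 2.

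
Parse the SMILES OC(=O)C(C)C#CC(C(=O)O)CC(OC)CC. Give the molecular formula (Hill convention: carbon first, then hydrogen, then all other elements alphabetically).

Walk through each heavy atom and fill implicit hydrogens from standard valence (C 4, N 3, O 2, S 2, halogen 1):
  atom 1: O, bond orders sum to 1 (valence 2) → 1 H
  atom 2: C, bond orders sum to 4 (valence 4) → 0 H
  atom 3: O, bond orders sum to 2 (valence 2) → 0 H
  atom 4: C, bond orders sum to 3 (valence 4) → 1 H
  atom 5: C, bond orders sum to 1 (valence 4) → 3 H
  atom 6: C, bond orders sum to 4 (valence 4) → 0 H
  atom 7: C, bond orders sum to 4 (valence 4) → 0 H
  atom 8: C, bond orders sum to 3 (valence 4) → 1 H
  atom 9: C, bond orders sum to 4 (valence 4) → 0 H
  atom 10: O, bond orders sum to 2 (valence 2) → 0 H
  atom 11: O, bond orders sum to 1 (valence 2) → 1 H
  atom 12: C, bond orders sum to 2 (valence 4) → 2 H
  atom 13: C, bond orders sum to 3 (valence 4) → 1 H
  atom 14: O, bond orders sum to 2 (valence 2) → 0 H
  atom 15: C, bond orders sum to 1 (valence 4) → 3 H
  atom 16: C, bond orders sum to 2 (valence 4) → 2 H
  atom 17: C, bond orders sum to 1 (valence 4) → 3 H
Totals → C:12, H:18, O:5.
In Hill order: C12H18O5.

C12H18O5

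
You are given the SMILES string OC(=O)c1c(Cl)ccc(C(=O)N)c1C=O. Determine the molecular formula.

C9H6ClNO4

Walk through each heavy atom and fill implicit hydrogens from standard valence (C 4, N 3, O 2, S 2, halogen 1); for lowercase aromatic atoms, an aromatic c carries 1 H when it has two neighbours and 0 H with three, and aromatic n carries 0 H:
  atom 1: O, bond orders sum to 1 (valence 2) → 1 H
  atom 2: C, bond orders sum to 4 (valence 4) → 0 H
  atom 3: O, bond orders sum to 2 (valence 2) → 0 H
  atom 4: aromatic c, 3 neighbours → 0 H
  atom 5: aromatic c, 3 neighbours → 0 H
  atom 6: Cl (halogen, monovalent) → 0 H
  atom 7: aromatic c, 2 neighbours → 1 H
  atom 8: aromatic c, 2 neighbours → 1 H
  atom 9: aromatic c, 3 neighbours → 0 H
  atom 10: C, bond orders sum to 4 (valence 4) → 0 H
  atom 11: O, bond orders sum to 2 (valence 2) → 0 H
  atom 12: N, bond orders sum to 1 (valence 3) → 2 H
  atom 13: aromatic c, 3 neighbours → 0 H
  atom 14: C, bond orders sum to 3 (valence 4) → 1 H
  atom 15: O, bond orders sum to 2 (valence 2) → 0 H
Totals → C:9, H:6, Cl:1, N:1, O:4.
In Hill order: C9H6ClNO4.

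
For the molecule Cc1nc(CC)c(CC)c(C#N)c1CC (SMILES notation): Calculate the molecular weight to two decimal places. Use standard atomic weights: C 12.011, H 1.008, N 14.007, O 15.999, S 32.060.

202.30 g/mol

First, the molecular formula is C13H18N2 (counting implicit H from valence).
  C: 13 × 12.011 = 156.143
  H: 18 × 1.008 = 18.144
  N: 2 × 14.007 = 28.014
Sum: 13×12.011 + 18×1.008 + 2×14.007 = 202.301 → 202.30 g/mol.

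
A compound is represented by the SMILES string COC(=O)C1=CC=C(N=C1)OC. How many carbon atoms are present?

8

Count every carbon token in the SMILES (each C, including those in ring-closure positions and inside branches).
Carbon count: 8.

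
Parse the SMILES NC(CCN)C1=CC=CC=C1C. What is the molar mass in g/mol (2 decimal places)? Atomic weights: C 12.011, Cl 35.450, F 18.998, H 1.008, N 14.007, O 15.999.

First, the molecular formula is C10H16N2 (counting implicit H from valence).
  C: 10 × 12.011 = 120.110
  H: 16 × 1.008 = 16.128
  N: 2 × 14.007 = 28.014
Sum: 10×12.011 + 16×1.008 + 2×14.007 = 164.252 → 164.25 g/mol.

164.25 g/mol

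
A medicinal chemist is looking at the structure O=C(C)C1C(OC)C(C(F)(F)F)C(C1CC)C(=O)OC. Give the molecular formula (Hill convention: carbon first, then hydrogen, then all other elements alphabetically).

C13H19F3O4

Walk through each heavy atom and fill implicit hydrogens from standard valence (C 4, N 3, O 2, S 2, halogen 1):
  atom 1: O, bond orders sum to 2 (valence 2) → 0 H
  atom 2: C, bond orders sum to 4 (valence 4) → 0 H
  atom 3: C, bond orders sum to 1 (valence 4) → 3 H
  atom 4: C, bond orders sum to 3 (valence 4) → 1 H
  atom 5: C, bond orders sum to 3 (valence 4) → 1 H
  atom 6: O, bond orders sum to 2 (valence 2) → 0 H
  atom 7: C, bond orders sum to 1 (valence 4) → 3 H
  atom 8: C, bond orders sum to 3 (valence 4) → 1 H
  atom 9: C, bond orders sum to 4 (valence 4) → 0 H
  atom 10: F (halogen, monovalent) → 0 H
  atom 11: F (halogen, monovalent) → 0 H
  atom 12: F (halogen, monovalent) → 0 H
  atom 13: C, bond orders sum to 3 (valence 4) → 1 H
  atom 14: C, bond orders sum to 3 (valence 4) → 1 H
  atom 15: C, bond orders sum to 2 (valence 4) → 2 H
  atom 16: C, bond orders sum to 1 (valence 4) → 3 H
  atom 17: C, bond orders sum to 4 (valence 4) → 0 H
  atom 18: O, bond orders sum to 2 (valence 2) → 0 H
  atom 19: O, bond orders sum to 2 (valence 2) → 0 H
  atom 20: C, bond orders sum to 1 (valence 4) → 3 H
Totals → C:13, H:19, F:3, O:4.
In Hill order: C13H19F3O4.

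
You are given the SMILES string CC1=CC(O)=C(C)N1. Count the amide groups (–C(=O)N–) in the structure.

0

Scan the SMILES for the amide motif — none present.
Groups that are present: 1 hydroxyl.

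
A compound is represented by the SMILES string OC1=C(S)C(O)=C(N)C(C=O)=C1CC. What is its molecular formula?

Walk through each heavy atom and fill implicit hydrogens from standard valence (C 4, N 3, O 2, S 2, halogen 1):
  atom 1: O, bond orders sum to 1 (valence 2) → 1 H
  atom 2: C, bond orders sum to 4 (valence 4) → 0 H
  atom 3: C, bond orders sum to 4 (valence 4) → 0 H
  atom 4: S, bond orders sum to 1 (valence 2) → 1 H
  atom 5: C, bond orders sum to 4 (valence 4) → 0 H
  atom 6: O, bond orders sum to 1 (valence 2) → 1 H
  atom 7: C, bond orders sum to 4 (valence 4) → 0 H
  atom 8: N, bond orders sum to 1 (valence 3) → 2 H
  atom 9: C, bond orders sum to 4 (valence 4) → 0 H
  atom 10: C, bond orders sum to 3 (valence 4) → 1 H
  atom 11: O, bond orders sum to 2 (valence 2) → 0 H
  atom 12: C, bond orders sum to 4 (valence 4) → 0 H
  atom 13: C, bond orders sum to 2 (valence 4) → 2 H
  atom 14: C, bond orders sum to 1 (valence 4) → 3 H
Totals → C:9, H:11, N:1, O:3, S:1.

C9H11NO3S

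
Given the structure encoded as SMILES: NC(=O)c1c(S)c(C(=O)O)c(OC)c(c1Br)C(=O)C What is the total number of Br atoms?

1

Scan the SMILES for Br atoms (remember two-letter symbols like Cl and Br are single atoms).
Bromine count: 1.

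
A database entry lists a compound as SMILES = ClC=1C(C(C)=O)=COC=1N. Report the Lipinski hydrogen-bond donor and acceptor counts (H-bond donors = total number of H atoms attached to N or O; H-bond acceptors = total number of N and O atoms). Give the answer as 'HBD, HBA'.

Donors: find every N or O and count the H atoms it carries.
  atom 6 (O): bond orders sum to 2 → 0 H
  atom 8 (O): bond orders sum to 2 → 0 H
  atom 10 (N): bond orders sum to 1 → 2 H
Lipinski HBD = 2.
Acceptors: N atoms = 1, O atoms = 2 → HBA = 3.

2, 3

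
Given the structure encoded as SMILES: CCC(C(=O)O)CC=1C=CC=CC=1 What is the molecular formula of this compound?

Walk through each heavy atom and fill implicit hydrogens from standard valence (C 4, N 3, O 2, S 2, halogen 1):
  atom 1: C, bond orders sum to 1 (valence 4) → 3 H
  atom 2: C, bond orders sum to 2 (valence 4) → 2 H
  atom 3: C, bond orders sum to 3 (valence 4) → 1 H
  atom 4: C, bond orders sum to 4 (valence 4) → 0 H
  atom 5: O, bond orders sum to 2 (valence 2) → 0 H
  atom 6: O, bond orders sum to 1 (valence 2) → 1 H
  atom 7: C, bond orders sum to 2 (valence 4) → 2 H
  atom 8: C, bond orders sum to 4 (valence 4) → 0 H
  atom 9: C, bond orders sum to 3 (valence 4) → 1 H
  atom 10: C, bond orders sum to 3 (valence 4) → 1 H
  atom 11: C, bond orders sum to 3 (valence 4) → 1 H
  atom 12: C, bond orders sum to 3 (valence 4) → 1 H
  atom 13: C, bond orders sum to 3 (valence 4) → 1 H
Totals → C:11, H:14, O:2.

C11H14O2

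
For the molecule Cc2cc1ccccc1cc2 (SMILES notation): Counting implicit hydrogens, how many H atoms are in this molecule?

10

Walk through each heavy atom and fill implicit hydrogens from standard valence (C 4, N 3, O 2, S 2, halogen 1); for lowercase aromatic atoms, an aromatic c carries 1 H when it has two neighbours and 0 H with three, and aromatic n carries 0 H:
  atom 1: C, bond orders sum to 1 (valence 4) → 3 H
  atom 2: aromatic c, 3 neighbours → 0 H
  atom 3: aromatic c, 2 neighbours → 1 H
  atom 4: aromatic c, 3 neighbours → 0 H
  atom 5: aromatic c, 2 neighbours → 1 H
  atom 6: aromatic c, 2 neighbours → 1 H
  atom 7: aromatic c, 2 neighbours → 1 H
  atom 8: aromatic c, 2 neighbours → 1 H
  atom 9: aromatic c, 3 neighbours → 0 H
  atom 10: aromatic c, 2 neighbours → 1 H
  atom 11: aromatic c, 2 neighbours → 1 H
Total hydrogens: 10.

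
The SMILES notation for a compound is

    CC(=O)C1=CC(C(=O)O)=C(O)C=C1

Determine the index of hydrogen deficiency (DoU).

Molecular formula: C9H8O4.
DoU = (2C + 2 + N − H − X) / 2, where X is the halogen count and O/S are ignored.
    = (2·9 + 2 + 0 − 8 − 0) / 2 = 12 / 2 = 6.

6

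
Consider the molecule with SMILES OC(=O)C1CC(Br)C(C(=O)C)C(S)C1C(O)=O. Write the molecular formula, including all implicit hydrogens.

Walk through each heavy atom and fill implicit hydrogens from standard valence (C 4, N 3, O 2, S 2, halogen 1):
  atom 1: O, bond orders sum to 1 (valence 2) → 1 H
  atom 2: C, bond orders sum to 4 (valence 4) → 0 H
  atom 3: O, bond orders sum to 2 (valence 2) → 0 H
  atom 4: C, bond orders sum to 3 (valence 4) → 1 H
  atom 5: C, bond orders sum to 2 (valence 4) → 2 H
  atom 6: C, bond orders sum to 3 (valence 4) → 1 H
  atom 7: Br (halogen, monovalent) → 0 H
  atom 8: C, bond orders sum to 3 (valence 4) → 1 H
  atom 9: C, bond orders sum to 4 (valence 4) → 0 H
  atom 10: O, bond orders sum to 2 (valence 2) → 0 H
  atom 11: C, bond orders sum to 1 (valence 4) → 3 H
  atom 12: C, bond orders sum to 3 (valence 4) → 1 H
  atom 13: S, bond orders sum to 1 (valence 2) → 1 H
  atom 14: C, bond orders sum to 3 (valence 4) → 1 H
  atom 15: C, bond orders sum to 4 (valence 4) → 0 H
  atom 16: O, bond orders sum to 1 (valence 2) → 1 H
  atom 17: O, bond orders sum to 2 (valence 2) → 0 H
Totals → C:10, H:13, Br:1, O:5, S:1.
In Hill order: C10H13BrO5S.

C10H13BrO5S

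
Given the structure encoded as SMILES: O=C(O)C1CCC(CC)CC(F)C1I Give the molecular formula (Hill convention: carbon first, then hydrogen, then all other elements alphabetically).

Walk through each heavy atom and fill implicit hydrogens from standard valence (C 4, N 3, O 2, S 2, halogen 1):
  atom 1: O, bond orders sum to 2 (valence 2) → 0 H
  atom 2: C, bond orders sum to 4 (valence 4) → 0 H
  atom 3: O, bond orders sum to 1 (valence 2) → 1 H
  atom 4: C, bond orders sum to 3 (valence 4) → 1 H
  atom 5: C, bond orders sum to 2 (valence 4) → 2 H
  atom 6: C, bond orders sum to 2 (valence 4) → 2 H
  atom 7: C, bond orders sum to 3 (valence 4) → 1 H
  atom 8: C, bond orders sum to 2 (valence 4) → 2 H
  atom 9: C, bond orders sum to 1 (valence 4) → 3 H
  atom 10: C, bond orders sum to 2 (valence 4) → 2 H
  atom 11: C, bond orders sum to 3 (valence 4) → 1 H
  atom 12: F (halogen, monovalent) → 0 H
  atom 13: C, bond orders sum to 3 (valence 4) → 1 H
  atom 14: I (halogen, monovalent) → 0 H
Totals → C:10, H:16, F:1, I:1, O:2.
In Hill order: C10H16FIO2.

C10H16FIO2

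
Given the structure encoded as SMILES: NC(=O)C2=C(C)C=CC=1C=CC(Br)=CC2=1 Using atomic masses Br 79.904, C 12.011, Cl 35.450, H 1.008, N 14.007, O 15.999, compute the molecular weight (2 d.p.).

264.12 g/mol

First, the molecular formula is C12H10BrNO (counting implicit H from valence).
  Br: 1 × 79.904 = 79.904
  C: 12 × 12.011 = 144.132
  H: 10 × 1.008 = 10.080
  N: 1 × 14.007 = 14.007
  O: 1 × 15.999 = 15.999
Sum: 1×79.904 + 12×12.011 + 10×1.008 + 1×14.007 + 1×15.999 = 264.122 → 264.12 g/mol.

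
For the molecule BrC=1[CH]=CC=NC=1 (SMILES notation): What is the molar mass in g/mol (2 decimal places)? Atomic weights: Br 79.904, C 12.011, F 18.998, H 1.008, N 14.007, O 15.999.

First, the molecular formula is C5H4BrN (counting implicit H from valence).
  Br: 1 × 79.904 = 79.904
  C: 5 × 12.011 = 60.055
  H: 4 × 1.008 = 4.032
  N: 1 × 14.007 = 14.007
Sum: 1×79.904 + 5×12.011 + 4×1.008 + 1×14.007 = 157.998 → 158.00 g/mol.

158.00 g/mol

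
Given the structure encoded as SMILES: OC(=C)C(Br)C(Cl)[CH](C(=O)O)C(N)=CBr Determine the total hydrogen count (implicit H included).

10

Walk through each heavy atom and fill implicit hydrogens from standard valence (C 4, N 3, O 2, S 2, halogen 1):
  atom 1: O, bond orders sum to 1 (valence 2) → 1 H
  atom 2: C, bond orders sum to 4 (valence 4) → 0 H
  atom 3: C, bond orders sum to 2 (valence 4) → 2 H
  atom 4: C, bond orders sum to 3 (valence 4) → 1 H
  atom 5: Br (halogen, monovalent) → 0 H
  atom 6: C, bond orders sum to 3 (valence 4) → 1 H
  atom 7: Cl (halogen, monovalent) → 0 H
  atom 8: C with explicit H count 1
  atom 9: C, bond orders sum to 4 (valence 4) → 0 H
  atom 10: O, bond orders sum to 2 (valence 2) → 0 H
  atom 11: O, bond orders sum to 1 (valence 2) → 1 H
  atom 12: C, bond orders sum to 4 (valence 4) → 0 H
  atom 13: N, bond orders sum to 1 (valence 3) → 2 H
  atom 14: C, bond orders sum to 3 (valence 4) → 1 H
  atom 15: Br (halogen, monovalent) → 0 H
Total hydrogens: 10.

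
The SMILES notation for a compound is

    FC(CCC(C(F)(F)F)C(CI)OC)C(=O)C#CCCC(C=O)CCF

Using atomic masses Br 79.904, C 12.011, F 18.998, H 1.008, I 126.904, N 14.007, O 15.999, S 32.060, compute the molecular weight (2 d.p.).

496.25 g/mol

First, the molecular formula is C17H22F5IO3 (counting implicit H from valence).
  C: 17 × 12.011 = 204.187
  F: 5 × 18.998 = 94.990
  H: 22 × 1.008 = 22.176
  I: 1 × 126.904 = 126.904
  O: 3 × 15.999 = 47.997
Sum: 17×12.011 + 5×18.998 + 22×1.008 + 1×126.904 + 3×15.999 = 496.254 → 496.25 g/mol.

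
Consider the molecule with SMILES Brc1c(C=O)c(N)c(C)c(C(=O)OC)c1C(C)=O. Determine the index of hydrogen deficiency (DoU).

Molecular formula: C12H12BrNO4.
DoU = (2C + 2 + N − H − X) / 2, where X is the halogen count and O/S are ignored.
    = (2·12 + 2 + 1 − 12 − 1) / 2 = 14 / 2 = 7.

7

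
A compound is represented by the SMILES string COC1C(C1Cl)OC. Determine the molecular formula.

C5H9ClO2

Walk through each heavy atom and fill implicit hydrogens from standard valence (C 4, N 3, O 2, S 2, halogen 1):
  atom 1: C, bond orders sum to 1 (valence 4) → 3 H
  atom 2: O, bond orders sum to 2 (valence 2) → 0 H
  atom 3: C, bond orders sum to 3 (valence 4) → 1 H
  atom 4: C, bond orders sum to 3 (valence 4) → 1 H
  atom 5: C, bond orders sum to 3 (valence 4) → 1 H
  atom 6: Cl (halogen, monovalent) → 0 H
  atom 7: O, bond orders sum to 2 (valence 2) → 0 H
  atom 8: C, bond orders sum to 1 (valence 4) → 3 H
Totals → C:5, H:9, Cl:1, O:2.
In Hill order: C5H9ClO2.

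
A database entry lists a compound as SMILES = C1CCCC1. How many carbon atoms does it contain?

Count every carbon token in the SMILES (each C, including those in ring-closure positions and inside branches).
Carbon count: 5.

5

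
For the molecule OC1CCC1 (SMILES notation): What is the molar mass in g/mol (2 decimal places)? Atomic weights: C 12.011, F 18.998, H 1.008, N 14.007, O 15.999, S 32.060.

First, the molecular formula is C4H8O (counting implicit H from valence).
  C: 4 × 12.011 = 48.044
  H: 8 × 1.008 = 8.064
  O: 1 × 15.999 = 15.999
Sum: 4×12.011 + 8×1.008 + 1×15.999 = 72.107 → 72.11 g/mol.

72.11 g/mol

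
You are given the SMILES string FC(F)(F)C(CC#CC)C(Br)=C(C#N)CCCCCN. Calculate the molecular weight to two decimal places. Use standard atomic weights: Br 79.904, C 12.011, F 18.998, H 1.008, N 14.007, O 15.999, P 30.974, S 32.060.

351.21 g/mol

First, the molecular formula is C14H18BrF3N2 (counting implicit H from valence).
  Br: 1 × 79.904 = 79.904
  C: 14 × 12.011 = 168.154
  F: 3 × 18.998 = 56.994
  H: 18 × 1.008 = 18.144
  N: 2 × 14.007 = 28.014
Sum: 1×79.904 + 14×12.011 + 3×18.998 + 18×1.008 + 2×14.007 = 351.210 → 351.21 g/mol.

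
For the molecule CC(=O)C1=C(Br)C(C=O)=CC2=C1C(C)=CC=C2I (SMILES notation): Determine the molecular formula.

C14H10BrIO2

Walk through each heavy atom and fill implicit hydrogens from standard valence (C 4, N 3, O 2, S 2, halogen 1):
  atom 1: C, bond orders sum to 1 (valence 4) → 3 H
  atom 2: C, bond orders sum to 4 (valence 4) → 0 H
  atom 3: O, bond orders sum to 2 (valence 2) → 0 H
  atom 4: C, bond orders sum to 4 (valence 4) → 0 H
  atom 5: C, bond orders sum to 4 (valence 4) → 0 H
  atom 6: Br (halogen, monovalent) → 0 H
  atom 7: C, bond orders sum to 4 (valence 4) → 0 H
  atom 8: C, bond orders sum to 3 (valence 4) → 1 H
  atom 9: O, bond orders sum to 2 (valence 2) → 0 H
  atom 10: C, bond orders sum to 3 (valence 4) → 1 H
  atom 11: C, bond orders sum to 4 (valence 4) → 0 H
  atom 12: C, bond orders sum to 4 (valence 4) → 0 H
  atom 13: C, bond orders sum to 4 (valence 4) → 0 H
  atom 14: C, bond orders sum to 1 (valence 4) → 3 H
  atom 15: C, bond orders sum to 3 (valence 4) → 1 H
  atom 16: C, bond orders sum to 3 (valence 4) → 1 H
  atom 17: C, bond orders sum to 4 (valence 4) → 0 H
  atom 18: I (halogen, monovalent) → 0 H
Totals → C:14, H:10, Br:1, I:1, O:2.
In Hill order: C14H10BrIO2.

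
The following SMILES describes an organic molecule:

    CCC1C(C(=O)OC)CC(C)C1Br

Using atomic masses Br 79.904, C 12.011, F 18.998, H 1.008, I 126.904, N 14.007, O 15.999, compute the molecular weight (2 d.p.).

249.15 g/mol

First, the molecular formula is C10H17BrO2 (counting implicit H from valence).
  Br: 1 × 79.904 = 79.904
  C: 10 × 12.011 = 120.110
  H: 17 × 1.008 = 17.136
  O: 2 × 15.999 = 31.998
Sum: 1×79.904 + 10×12.011 + 17×1.008 + 2×15.999 = 249.148 → 249.15 g/mol.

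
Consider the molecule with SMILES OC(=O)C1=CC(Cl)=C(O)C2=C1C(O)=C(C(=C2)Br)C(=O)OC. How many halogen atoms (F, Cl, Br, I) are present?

Halogen atoms appear at heavy-atom positions 7, 17 (1×Br, 1×Cl).
Other groups present: 1 carboxylic acid, 1 ester, 2 hydroxyl.
Halogen count: 2.

2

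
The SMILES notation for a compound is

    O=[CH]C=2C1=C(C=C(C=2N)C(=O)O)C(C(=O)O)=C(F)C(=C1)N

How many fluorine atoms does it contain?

1

Scan the SMILES for F atoms (remember two-letter symbols like Cl and Br are single atoms).
Fluorine count: 1.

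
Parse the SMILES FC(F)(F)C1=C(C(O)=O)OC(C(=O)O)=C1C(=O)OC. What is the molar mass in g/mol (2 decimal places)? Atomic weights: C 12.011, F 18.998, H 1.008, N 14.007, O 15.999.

First, the molecular formula is C9H5F3O7 (counting implicit H from valence).
  C: 9 × 12.011 = 108.099
  F: 3 × 18.998 = 56.994
  H: 5 × 1.008 = 5.040
  O: 7 × 15.999 = 111.993
Sum: 9×12.011 + 3×18.998 + 5×1.008 + 7×15.999 = 282.126 → 282.13 g/mol.

282.13 g/mol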